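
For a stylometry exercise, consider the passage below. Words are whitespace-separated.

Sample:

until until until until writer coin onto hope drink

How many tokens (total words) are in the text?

Tokens: until, until, until, until, writer, coin, onto, hope, drink
N = 9

9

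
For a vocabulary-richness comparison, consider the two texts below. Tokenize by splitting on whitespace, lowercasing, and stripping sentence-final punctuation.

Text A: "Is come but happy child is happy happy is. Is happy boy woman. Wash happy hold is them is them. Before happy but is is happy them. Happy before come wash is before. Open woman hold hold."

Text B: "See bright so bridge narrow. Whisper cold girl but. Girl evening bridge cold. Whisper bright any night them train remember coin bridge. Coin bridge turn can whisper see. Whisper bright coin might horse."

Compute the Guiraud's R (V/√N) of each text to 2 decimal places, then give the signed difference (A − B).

-1.51

A: V=12, N=37, R=1.97
B: V=20, N=33, R=3.48
Difference = 1.97 − 3.48 = -1.51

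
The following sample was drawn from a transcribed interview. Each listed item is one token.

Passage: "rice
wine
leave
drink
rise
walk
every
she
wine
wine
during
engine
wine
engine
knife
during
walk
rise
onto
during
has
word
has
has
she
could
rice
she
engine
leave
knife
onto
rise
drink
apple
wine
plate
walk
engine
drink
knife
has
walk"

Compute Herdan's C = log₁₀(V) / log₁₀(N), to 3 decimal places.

0.753

N = 43, V = 17.
log₁₀(V) = 1.230449, log₁₀(N) = 1.633468
C = 1.230449 / 1.633468 = 0.753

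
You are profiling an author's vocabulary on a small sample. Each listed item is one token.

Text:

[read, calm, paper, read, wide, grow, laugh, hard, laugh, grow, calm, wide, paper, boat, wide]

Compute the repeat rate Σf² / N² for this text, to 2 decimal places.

0.14

Frequencies: wide:3, read:2, calm:2, paper:2, grow:2, laugh:2, hard:1, boat:1
Σf² = 31; N² = 225
Repeat rate = 31 / 225 = 0.14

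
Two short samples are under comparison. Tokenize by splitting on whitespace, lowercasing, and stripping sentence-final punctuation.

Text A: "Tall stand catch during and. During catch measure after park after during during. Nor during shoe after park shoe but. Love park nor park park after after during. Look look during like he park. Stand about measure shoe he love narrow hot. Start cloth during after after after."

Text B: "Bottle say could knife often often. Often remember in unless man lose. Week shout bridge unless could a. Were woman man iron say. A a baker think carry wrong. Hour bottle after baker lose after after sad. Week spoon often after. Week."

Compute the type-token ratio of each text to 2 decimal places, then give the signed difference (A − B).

TTR(A) = 20/48 = 0.42
TTR(B) = 25/42 = 0.60
Difference = 0.42 − 0.60 = -0.18

-0.18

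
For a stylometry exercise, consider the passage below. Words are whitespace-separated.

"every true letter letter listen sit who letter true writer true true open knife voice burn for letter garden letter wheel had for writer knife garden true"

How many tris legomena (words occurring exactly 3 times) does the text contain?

0

Frequencies: true:5, letter:5, writer:2, knife:2, for:2, garden:2, every:1, listen:1, sit:1, who:1, open:1, voice:1, burn:1, wheel:1, had:1
Words with frequency 3: (none)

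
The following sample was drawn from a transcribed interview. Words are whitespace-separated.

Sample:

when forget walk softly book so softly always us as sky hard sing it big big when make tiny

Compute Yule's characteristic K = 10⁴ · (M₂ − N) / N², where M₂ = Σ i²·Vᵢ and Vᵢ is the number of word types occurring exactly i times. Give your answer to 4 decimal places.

166.2050

Frequencies: when:2, softly:2, big:2, forget:1, walk:1, book:1, so:1, always:1, us:1, as:1, sky:1, hard:1, sing:1, it:1, make:1, tiny:1
N = 19. Frequency spectrum: V_1=13, V_2=3
M₂ = 1²·13 + 2²·3 = 25
K = 10000 × (25 − 19) / 19² = 166.2050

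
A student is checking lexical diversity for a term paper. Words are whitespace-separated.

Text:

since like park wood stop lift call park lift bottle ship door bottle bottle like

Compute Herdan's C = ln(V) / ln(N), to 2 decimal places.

0.85

N = 15, V = 10.
ln(V) = 2.302585, ln(N) = 2.708050
C = 2.302585 / 2.708050 = 0.85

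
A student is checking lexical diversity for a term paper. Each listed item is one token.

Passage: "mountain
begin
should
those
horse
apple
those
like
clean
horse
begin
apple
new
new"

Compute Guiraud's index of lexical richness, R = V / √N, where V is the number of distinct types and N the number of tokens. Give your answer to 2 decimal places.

N = 14, V = 9.
√N = 3.741657
R = 9 / 3.741657 = 2.41

2.41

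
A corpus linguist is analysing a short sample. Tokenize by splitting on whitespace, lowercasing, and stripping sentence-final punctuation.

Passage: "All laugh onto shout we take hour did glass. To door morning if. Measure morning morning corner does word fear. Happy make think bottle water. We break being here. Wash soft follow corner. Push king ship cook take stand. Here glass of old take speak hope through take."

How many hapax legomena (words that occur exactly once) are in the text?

33

Frequencies: take:4, morning:3, we:2, glass:2, corner:2, here:2, all:1, laugh:1, onto:1, shout:1, hour:1, did:1, to:1, door:1, if:1, measure:1, does:1, word:1, fear:1, happy:1, … (19 more, each freq 1)
Hapax (freq=1): all, being, bottle, break, cook, did, does, door, fear, follow, happy, hope, hour, if, king, laugh, make, measure, of, old, onto, push, ship, shout, soft, speak, stand, think, through, to, wash, water, word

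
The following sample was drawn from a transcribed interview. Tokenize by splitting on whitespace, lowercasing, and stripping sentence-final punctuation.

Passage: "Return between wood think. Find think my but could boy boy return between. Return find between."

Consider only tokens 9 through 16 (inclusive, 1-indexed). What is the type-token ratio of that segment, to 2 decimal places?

0.63

Segment tokens 9–16: could, boy, boy, return, between, return, find, between
Segment N = 8, segment V = 5.
TTR = 5 / 8 = 0.63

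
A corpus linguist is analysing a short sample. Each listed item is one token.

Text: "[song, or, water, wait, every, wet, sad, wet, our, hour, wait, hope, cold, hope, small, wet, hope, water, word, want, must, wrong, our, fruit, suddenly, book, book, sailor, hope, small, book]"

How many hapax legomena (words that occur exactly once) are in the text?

Frequencies: hope:4, wet:3, book:3, water:2, wait:2, our:2, small:2, song:1, or:1, every:1, sad:1, hour:1, cold:1, word:1, want:1, must:1, wrong:1, fruit:1, suddenly:1, sailor:1
Hapax (freq=1): cold, every, fruit, hour, must, or, sad, sailor, song, suddenly, want, word, wrong

13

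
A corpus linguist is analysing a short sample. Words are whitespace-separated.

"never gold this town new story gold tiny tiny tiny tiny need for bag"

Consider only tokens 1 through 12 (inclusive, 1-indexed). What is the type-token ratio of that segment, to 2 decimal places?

0.67

Segment tokens 1–12: never, gold, this, town, new, story, gold, tiny, tiny, tiny, tiny, need
Segment N = 12, segment V = 8.
TTR = 8 / 12 = 0.67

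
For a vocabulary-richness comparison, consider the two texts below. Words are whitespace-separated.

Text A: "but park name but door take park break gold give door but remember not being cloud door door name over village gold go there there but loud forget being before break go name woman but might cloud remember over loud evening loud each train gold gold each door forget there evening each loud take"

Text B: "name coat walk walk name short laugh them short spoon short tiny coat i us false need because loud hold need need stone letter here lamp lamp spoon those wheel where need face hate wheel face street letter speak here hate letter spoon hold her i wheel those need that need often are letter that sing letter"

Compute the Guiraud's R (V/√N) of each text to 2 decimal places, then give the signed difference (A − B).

A: V=24, N=54, R=3.27
B: V=31, N=57, R=4.11
Difference = 3.27 − 4.11 = -0.84

-0.84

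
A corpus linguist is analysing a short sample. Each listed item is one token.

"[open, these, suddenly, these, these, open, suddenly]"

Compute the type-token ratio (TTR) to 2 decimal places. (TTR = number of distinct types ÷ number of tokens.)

0.43

N = 7 tokens, V = 3 types.
TTR = V / N = 3 / 7 = 0.43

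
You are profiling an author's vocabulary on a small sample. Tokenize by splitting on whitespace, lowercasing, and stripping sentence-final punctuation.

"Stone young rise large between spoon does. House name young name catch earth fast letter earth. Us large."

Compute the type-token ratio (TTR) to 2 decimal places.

0.78

N = 18 tokens, V = 14 types.
TTR = V / N = 14 / 18 = 0.78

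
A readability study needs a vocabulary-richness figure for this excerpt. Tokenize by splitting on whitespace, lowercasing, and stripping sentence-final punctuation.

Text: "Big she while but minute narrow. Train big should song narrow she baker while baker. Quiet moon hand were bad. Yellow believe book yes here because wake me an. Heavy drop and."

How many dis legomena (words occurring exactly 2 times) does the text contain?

5

Frequencies: big:2, she:2, while:2, narrow:2, baker:2, but:1, minute:1, train:1, should:1, song:1, quiet:1, moon:1, hand:1, were:1, bad:1, yellow:1, believe:1, book:1, yes:1, here:1, … (7 more, each freq 1)
Words with frequency 2: baker, big, narrow, she, while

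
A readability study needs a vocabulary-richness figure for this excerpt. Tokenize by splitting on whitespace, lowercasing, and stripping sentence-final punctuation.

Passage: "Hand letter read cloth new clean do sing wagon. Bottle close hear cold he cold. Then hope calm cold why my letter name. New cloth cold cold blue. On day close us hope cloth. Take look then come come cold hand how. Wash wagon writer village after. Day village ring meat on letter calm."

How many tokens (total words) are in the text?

54

Tokens: hand, letter, read, cloth, new, clean, do, sing, wagon, bottle, close, hear, cold, he, cold, then, hope, calm, cold, why, my, letter, name, new, cloth, cold, cold, blue, on, day, close, us, hope, cloth, take, look, then, come, come, cold, hand, how, wash, wagon, writer, village, after, day, village, ring, meat, on, letter, calm
N = 54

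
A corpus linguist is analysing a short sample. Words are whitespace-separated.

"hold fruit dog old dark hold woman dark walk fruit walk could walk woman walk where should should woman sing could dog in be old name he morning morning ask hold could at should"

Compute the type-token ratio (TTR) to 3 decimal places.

0.529

N = 34 tokens, V = 18 types.
TTR = V / N = 18 / 34 = 0.529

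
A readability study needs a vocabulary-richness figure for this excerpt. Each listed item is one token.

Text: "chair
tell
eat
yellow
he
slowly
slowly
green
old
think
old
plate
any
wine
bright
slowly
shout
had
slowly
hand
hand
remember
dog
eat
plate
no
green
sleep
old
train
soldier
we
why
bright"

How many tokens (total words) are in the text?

34

Tokens: chair, tell, eat, yellow, he, slowly, slowly, green, old, think, old, plate, any, wine, bright, slowly, shout, had, slowly, hand, hand, remember, dog, eat, plate, no, green, sleep, old, train, soldier, we, why, bright
N = 34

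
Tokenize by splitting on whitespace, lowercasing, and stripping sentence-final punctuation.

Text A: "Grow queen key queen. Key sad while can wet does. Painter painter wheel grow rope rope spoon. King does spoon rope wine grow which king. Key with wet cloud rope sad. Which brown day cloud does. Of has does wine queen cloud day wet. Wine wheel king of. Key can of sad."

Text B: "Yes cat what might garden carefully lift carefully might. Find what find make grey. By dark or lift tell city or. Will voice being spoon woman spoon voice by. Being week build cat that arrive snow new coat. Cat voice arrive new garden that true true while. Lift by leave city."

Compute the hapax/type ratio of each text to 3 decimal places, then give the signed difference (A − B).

-0.243

A: hapax=4, V=21, ratio=0.190
B: hapax=13, V=30, ratio=0.433
Difference = 0.190 − 0.433 = -0.243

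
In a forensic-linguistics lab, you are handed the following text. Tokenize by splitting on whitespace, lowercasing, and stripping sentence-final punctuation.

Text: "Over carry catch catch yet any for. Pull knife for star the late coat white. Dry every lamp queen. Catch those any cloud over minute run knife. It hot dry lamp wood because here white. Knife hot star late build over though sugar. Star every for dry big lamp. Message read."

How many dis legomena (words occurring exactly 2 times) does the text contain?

Frequencies: over:3, catch:3, for:3, knife:3, star:3, dry:3, lamp:3, any:2, late:2, white:2, every:2, hot:2, carry:1, yet:1, pull:1, the:1, coat:1, queen:1, those:1, cloud:1, … (12 more, each freq 1)
Words with frequency 2: any, every, hot, late, white

5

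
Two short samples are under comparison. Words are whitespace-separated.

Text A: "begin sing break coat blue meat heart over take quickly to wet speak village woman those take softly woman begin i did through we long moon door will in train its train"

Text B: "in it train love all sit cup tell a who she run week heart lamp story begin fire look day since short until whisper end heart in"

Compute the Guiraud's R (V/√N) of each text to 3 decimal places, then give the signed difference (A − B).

0.139

A: V=28, N=32, R=4.950
B: V=25, N=27, R=4.811
Difference = 4.950 − 4.811 = 0.139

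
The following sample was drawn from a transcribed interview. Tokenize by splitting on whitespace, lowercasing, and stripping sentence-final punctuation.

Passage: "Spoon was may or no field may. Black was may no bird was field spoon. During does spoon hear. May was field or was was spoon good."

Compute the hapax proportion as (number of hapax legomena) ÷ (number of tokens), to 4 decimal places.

0.2222

Frequencies: was:6, spoon:4, may:4, field:3, or:2, no:2, black:1, bird:1, during:1, does:1, hear:1, good:1
Hapax count = 6; token count = 27.
Ratio = 6 / 27 = 0.2222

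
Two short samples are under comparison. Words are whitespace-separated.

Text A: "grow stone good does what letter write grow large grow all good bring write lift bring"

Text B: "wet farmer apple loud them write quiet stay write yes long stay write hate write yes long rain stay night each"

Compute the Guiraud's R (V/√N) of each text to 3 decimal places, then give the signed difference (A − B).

A: V=11, N=16, R=2.750
B: V=14, N=21, R=3.055
Difference = 2.750 − 3.055 = -0.305

-0.305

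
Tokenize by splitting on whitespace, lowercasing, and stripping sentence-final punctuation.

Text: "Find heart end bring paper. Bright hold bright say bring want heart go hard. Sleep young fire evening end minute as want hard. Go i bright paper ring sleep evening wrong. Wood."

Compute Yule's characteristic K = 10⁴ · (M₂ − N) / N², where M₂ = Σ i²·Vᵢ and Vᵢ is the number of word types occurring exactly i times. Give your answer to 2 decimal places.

Frequencies: bright:3, heart:2, end:2, bring:2, paper:2, want:2, go:2, hard:2, sleep:2, evening:2, find:1, hold:1, say:1, young:1, fire:1, minute:1, as:1, i:1, ring:1, wrong:1, … (1 more, each freq 1)
N = 32. Frequency spectrum: V_1=11, V_2=9, V_3=1
M₂ = 1²·11 + 2²·9 + 3²·1 = 56
K = 10000 × (56 − 32) / 32² = 234.38

234.38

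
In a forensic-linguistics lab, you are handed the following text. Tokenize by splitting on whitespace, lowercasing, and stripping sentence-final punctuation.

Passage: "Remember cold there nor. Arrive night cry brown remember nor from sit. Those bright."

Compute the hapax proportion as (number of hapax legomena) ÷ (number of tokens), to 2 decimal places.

Frequencies: remember:2, nor:2, cold:1, there:1, arrive:1, night:1, cry:1, brown:1, from:1, sit:1, those:1, bright:1
Hapax count = 10; token count = 14.
Ratio = 10 / 14 = 0.71

0.71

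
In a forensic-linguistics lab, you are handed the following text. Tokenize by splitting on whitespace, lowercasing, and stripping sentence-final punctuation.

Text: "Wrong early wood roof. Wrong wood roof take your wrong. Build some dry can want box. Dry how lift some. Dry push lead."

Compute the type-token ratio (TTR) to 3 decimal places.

0.696

N = 23 tokens, V = 16 types.
TTR = V / N = 16 / 23 = 0.696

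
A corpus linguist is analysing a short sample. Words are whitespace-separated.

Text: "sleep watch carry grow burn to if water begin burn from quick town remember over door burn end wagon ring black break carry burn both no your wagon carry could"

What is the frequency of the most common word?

4

Frequencies: burn:4, carry:3, wagon:2, sleep:1, watch:1, grow:1, to:1, if:1, water:1, begin:1, from:1, quick:1, town:1, remember:1, over:1, door:1, end:1, ring:1, black:1, break:1, … (4 more, each freq 1)
Most common: 'burn' with frequency 4.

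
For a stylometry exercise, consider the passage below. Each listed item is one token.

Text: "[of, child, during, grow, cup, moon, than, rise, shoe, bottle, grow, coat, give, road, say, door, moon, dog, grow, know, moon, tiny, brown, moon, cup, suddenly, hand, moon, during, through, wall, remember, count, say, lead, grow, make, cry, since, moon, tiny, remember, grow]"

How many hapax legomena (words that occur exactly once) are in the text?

Frequencies: moon:6, grow:5, during:2, cup:2, say:2, tiny:2, remember:2, of:1, child:1, than:1, rise:1, shoe:1, bottle:1, coat:1, give:1, road:1, door:1, dog:1, know:1, brown:1, … (9 more, each freq 1)
Hapax (freq=1): bottle, brown, child, coat, count, cry, dog, door, give, hand, know, lead, make, of, rise, road, shoe, since, suddenly, than, through, wall

22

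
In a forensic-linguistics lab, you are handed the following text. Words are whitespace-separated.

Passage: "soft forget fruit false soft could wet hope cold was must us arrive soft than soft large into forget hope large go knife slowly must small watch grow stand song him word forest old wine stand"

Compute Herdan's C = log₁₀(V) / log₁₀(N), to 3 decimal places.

N = 36, V = 28.
log₁₀(V) = 1.447158, log₁₀(N) = 1.556303
C = 1.447158 / 1.556303 = 0.930

0.930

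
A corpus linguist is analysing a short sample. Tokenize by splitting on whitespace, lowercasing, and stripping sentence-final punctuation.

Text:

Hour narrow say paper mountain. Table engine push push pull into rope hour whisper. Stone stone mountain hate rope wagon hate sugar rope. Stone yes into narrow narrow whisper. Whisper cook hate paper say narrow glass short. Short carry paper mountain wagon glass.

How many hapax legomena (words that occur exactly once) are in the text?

7

Frequencies: narrow:4, paper:3, mountain:3, rope:3, whisper:3, stone:3, hate:3, hour:2, say:2, push:2, into:2, wagon:2, glass:2, short:2, table:1, engine:1, pull:1, sugar:1, yes:1, cook:1, … (1 more, each freq 1)
Hapax (freq=1): carry, cook, engine, pull, sugar, table, yes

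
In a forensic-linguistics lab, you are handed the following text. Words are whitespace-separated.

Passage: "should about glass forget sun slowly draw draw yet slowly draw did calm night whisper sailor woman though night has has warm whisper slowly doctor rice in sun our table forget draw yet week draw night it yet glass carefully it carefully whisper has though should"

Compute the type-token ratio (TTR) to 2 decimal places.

N = 46 tokens, V = 25 types.
TTR = V / N = 25 / 46 = 0.54

0.54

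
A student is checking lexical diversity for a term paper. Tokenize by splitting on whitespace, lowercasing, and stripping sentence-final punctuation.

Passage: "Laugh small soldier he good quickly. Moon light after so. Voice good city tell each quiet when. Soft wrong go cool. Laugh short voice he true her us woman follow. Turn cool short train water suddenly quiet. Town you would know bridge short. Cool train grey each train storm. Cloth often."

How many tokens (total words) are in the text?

Tokens: laugh, small, soldier, he, good, quickly, moon, light, after, so, voice, good, city, tell, each, quiet, when, soft, wrong, go, cool, laugh, short, voice, he, true, her, us, woman, follow, turn, cool, short, train, water, suddenly, quiet, town, you, would, know, bridge, short, cool, train, grey, each, train, storm, cloth, often
N = 51

51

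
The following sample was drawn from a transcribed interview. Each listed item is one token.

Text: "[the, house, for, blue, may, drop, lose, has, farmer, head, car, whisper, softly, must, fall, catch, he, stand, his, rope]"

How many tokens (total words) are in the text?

Tokens: the, house, for, blue, may, drop, lose, has, farmer, head, car, whisper, softly, must, fall, catch, he, stand, his, rope
N = 20

20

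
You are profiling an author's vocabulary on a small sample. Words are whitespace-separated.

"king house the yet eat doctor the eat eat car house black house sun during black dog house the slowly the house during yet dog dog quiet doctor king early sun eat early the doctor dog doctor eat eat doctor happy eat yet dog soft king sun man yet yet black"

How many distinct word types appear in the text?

Distinct types: {black, car, doctor, dog, during, early, eat, happy, house, king, man, quiet, slowly, soft, sun, the, yet}
V = 17

17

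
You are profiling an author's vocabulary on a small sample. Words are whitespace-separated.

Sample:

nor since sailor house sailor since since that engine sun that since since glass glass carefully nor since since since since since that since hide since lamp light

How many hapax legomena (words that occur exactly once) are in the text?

7

Frequencies: since:12, that:3, nor:2, sailor:2, glass:2, house:1, engine:1, sun:1, carefully:1, hide:1, lamp:1, light:1
Hapax (freq=1): carefully, engine, hide, house, lamp, light, sun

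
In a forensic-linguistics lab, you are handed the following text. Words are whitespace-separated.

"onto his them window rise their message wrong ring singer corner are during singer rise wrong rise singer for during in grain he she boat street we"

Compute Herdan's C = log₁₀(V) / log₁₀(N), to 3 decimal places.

N = 27, V = 21.
log₁₀(V) = 1.322219, log₁₀(N) = 1.431364
C = 1.322219 / 1.431364 = 0.924

0.924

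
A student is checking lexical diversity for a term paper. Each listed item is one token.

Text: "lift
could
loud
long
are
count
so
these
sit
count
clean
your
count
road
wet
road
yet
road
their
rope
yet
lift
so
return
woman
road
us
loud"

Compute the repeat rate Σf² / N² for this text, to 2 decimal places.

Frequencies: road:4, count:3, lift:2, loud:2, so:2, yet:2, could:1, long:1, are:1, these:1, sit:1, clean:1, your:1, wet:1, their:1, rope:1, return:1, woman:1, us:1
Σf² = 54; N² = 784
Repeat rate = 54 / 784 = 0.07

0.07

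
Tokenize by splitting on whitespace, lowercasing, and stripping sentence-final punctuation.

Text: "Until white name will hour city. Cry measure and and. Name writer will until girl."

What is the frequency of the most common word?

2

Frequencies: until:2, name:2, will:2, and:2, white:1, hour:1, city:1, cry:1, measure:1, writer:1, girl:1
Most common: 'until' with frequency 2.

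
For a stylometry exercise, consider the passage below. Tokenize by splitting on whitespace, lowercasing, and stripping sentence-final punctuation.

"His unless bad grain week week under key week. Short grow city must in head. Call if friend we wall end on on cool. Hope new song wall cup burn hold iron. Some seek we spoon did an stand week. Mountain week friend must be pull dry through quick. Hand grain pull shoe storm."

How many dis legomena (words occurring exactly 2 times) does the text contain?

Frequencies: week:5, grain:2, must:2, friend:2, we:2, wall:2, on:2, pull:2, his:1, unless:1, bad:1, under:1, key:1, short:1, grow:1, city:1, in:1, head:1, call:1, if:1, … (23 more, each freq 1)
Words with frequency 2: friend, grain, must, on, pull, wall, we

7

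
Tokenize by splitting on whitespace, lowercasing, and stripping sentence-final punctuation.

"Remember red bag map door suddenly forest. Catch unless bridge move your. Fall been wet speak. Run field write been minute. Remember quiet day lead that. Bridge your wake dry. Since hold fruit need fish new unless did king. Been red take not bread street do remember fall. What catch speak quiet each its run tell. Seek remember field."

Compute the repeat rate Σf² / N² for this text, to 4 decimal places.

Frequencies: remember:4, been:3, red:2, catch:2, unless:2, bridge:2, your:2, fall:2, speak:2, run:2, field:2, quiet:2, bag:1, map:1, door:1, suddenly:1, forest:1, move:1, wet:1, write:1, … (24 more, each freq 1)
Σf² = 97; N² = 3481
Repeat rate = 97 / 3481 = 0.0279

0.0279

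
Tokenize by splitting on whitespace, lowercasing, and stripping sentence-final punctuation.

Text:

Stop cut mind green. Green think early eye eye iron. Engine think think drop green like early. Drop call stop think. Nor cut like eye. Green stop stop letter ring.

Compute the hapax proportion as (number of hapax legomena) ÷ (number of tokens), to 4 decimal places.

Frequencies: stop:4, green:4, think:4, eye:3, cut:2, early:2, drop:2, like:2, mind:1, iron:1, engine:1, call:1, nor:1, letter:1, ring:1
Hapax count = 7; token count = 30.
Ratio = 7 / 30 = 0.2333

0.2333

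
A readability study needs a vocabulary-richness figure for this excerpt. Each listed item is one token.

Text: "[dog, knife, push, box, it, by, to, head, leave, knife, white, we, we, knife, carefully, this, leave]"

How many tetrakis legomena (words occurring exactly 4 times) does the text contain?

0

Frequencies: knife:3, leave:2, we:2, dog:1, push:1, box:1, it:1, by:1, to:1, head:1, white:1, carefully:1, this:1
Words with frequency 4: (none)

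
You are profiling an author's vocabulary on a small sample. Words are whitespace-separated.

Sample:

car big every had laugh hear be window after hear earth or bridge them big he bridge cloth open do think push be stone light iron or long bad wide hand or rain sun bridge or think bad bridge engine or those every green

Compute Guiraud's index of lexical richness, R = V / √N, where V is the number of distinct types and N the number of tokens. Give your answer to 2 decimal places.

N = 44, V = 31.
√N = 6.633250
R = 31 / 6.633250 = 4.67

4.67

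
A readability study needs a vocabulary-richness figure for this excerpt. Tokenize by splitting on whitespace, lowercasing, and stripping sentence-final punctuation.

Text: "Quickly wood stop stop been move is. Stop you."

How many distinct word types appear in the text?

Distinct types: {been, is, move, quickly, stop, wood, you}
V = 7

7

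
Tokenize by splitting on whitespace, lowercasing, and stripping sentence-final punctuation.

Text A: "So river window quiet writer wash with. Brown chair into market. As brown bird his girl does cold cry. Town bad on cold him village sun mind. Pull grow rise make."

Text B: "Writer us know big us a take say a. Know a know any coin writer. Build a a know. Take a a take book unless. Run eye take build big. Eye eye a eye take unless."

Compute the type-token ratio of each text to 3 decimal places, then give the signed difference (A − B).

TTR(A) = 29/31 = 0.935
TTR(B) = 14/36 = 0.389
Difference = 0.935 − 0.389 = 0.546

0.546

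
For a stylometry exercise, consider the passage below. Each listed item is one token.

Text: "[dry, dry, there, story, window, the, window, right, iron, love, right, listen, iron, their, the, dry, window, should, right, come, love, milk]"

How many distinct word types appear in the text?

13

Distinct types: {come, dry, iron, listen, love, milk, right, should, story, the, their, there, window}
V = 13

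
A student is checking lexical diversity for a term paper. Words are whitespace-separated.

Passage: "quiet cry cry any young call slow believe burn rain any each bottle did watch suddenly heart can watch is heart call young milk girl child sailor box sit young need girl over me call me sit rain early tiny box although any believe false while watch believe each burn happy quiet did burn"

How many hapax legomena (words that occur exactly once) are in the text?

16

Frequencies: any:3, young:3, call:3, believe:3, burn:3, watch:3, quiet:2, cry:2, rain:2, each:2, did:2, heart:2, girl:2, box:2, sit:2, me:2, slow:1, bottle:1, suddenly:1, can:1, … (12 more, each freq 1)
Hapax (freq=1): although, bottle, can, child, early, false, happy, is, milk, need, over, sailor, slow, suddenly, tiny, while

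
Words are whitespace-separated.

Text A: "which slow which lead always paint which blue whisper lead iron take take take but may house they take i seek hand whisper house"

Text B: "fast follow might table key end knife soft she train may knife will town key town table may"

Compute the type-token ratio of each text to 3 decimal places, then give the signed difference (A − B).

TTR(A) = 16/24 = 0.667
TTR(B) = 13/18 = 0.722
Difference = 0.667 − 0.722 = -0.055

-0.055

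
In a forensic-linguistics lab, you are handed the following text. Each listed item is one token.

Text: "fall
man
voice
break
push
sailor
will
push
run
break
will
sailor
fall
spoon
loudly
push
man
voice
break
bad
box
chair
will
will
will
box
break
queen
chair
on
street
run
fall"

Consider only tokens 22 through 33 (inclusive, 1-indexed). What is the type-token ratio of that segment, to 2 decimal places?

Segment tokens 22–33: chair, will, will, will, box, break, queen, chair, on, street, run, fall
Segment N = 12, segment V = 9.
TTR = 9 / 12 = 0.75

0.75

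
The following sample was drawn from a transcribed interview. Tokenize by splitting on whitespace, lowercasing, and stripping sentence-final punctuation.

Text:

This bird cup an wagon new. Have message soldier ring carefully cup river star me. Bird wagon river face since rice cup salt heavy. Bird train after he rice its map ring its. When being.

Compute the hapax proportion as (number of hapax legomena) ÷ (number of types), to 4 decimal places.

Frequencies: bird:3, cup:3, wagon:2, ring:2, river:2, rice:2, its:2, this:1, an:1, new:1, have:1, message:1, soldier:1, carefully:1, star:1, me:1, face:1, since:1, salt:1, heavy:1, … (6 more, each freq 1)
Hapax count = 19; type count = 26.
Ratio = 19 / 26 = 0.7308

0.7308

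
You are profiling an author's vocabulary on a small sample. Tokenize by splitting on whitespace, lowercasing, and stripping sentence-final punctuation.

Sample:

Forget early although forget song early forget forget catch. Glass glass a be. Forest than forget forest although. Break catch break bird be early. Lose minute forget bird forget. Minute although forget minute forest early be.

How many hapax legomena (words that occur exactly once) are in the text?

4

Frequencies: forget:8, early:4, although:3, be:3, forest:3, minute:3, catch:2, glass:2, break:2, bird:2, song:1, a:1, than:1, lose:1
Hapax (freq=1): a, lose, song, than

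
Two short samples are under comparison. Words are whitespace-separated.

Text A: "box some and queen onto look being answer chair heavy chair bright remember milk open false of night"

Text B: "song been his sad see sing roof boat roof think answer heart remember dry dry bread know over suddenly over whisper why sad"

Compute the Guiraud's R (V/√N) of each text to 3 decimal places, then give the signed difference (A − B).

0.045

A: V=17, N=18, R=4.007
B: V=19, N=23, R=3.962
Difference = 4.007 − 3.962 = 0.045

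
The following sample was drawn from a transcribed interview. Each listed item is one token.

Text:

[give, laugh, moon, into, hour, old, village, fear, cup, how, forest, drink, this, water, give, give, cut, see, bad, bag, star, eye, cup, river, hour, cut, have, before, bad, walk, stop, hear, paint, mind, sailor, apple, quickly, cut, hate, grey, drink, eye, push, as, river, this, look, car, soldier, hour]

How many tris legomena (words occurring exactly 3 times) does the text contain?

Frequencies: give:3, hour:3, cut:3, cup:2, drink:2, this:2, bad:2, eye:2, river:2, laugh:1, moon:1, into:1, old:1, village:1, fear:1, how:1, forest:1, water:1, see:1, bag:1, … (18 more, each freq 1)
Words with frequency 3: cut, give, hour

3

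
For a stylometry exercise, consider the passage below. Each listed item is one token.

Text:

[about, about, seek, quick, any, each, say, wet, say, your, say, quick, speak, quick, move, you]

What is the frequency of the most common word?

Frequencies: quick:3, say:3, about:2, seek:1, any:1, each:1, wet:1, your:1, speak:1, move:1, you:1
Most common: 'quick' with frequency 3.

3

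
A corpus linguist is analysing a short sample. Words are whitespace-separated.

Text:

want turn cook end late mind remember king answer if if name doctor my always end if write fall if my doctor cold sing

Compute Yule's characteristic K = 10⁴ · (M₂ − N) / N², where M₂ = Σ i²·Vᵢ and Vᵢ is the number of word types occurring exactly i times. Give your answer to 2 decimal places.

312.50

Frequencies: if:4, end:2, doctor:2, my:2, want:1, turn:1, cook:1, late:1, mind:1, remember:1, king:1, answer:1, name:1, always:1, write:1, fall:1, cold:1, sing:1
N = 24. Frequency spectrum: V_1=14, V_2=3, V_4=1
M₂ = 1²·14 + 2²·3 + 4²·1 = 42
K = 10000 × (42 − 24) / 24² = 312.50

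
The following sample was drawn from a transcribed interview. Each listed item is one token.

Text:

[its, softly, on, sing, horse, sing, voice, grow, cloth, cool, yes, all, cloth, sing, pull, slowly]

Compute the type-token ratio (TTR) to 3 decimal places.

0.813

N = 16 tokens, V = 13 types.
TTR = V / N = 13 / 16 = 0.813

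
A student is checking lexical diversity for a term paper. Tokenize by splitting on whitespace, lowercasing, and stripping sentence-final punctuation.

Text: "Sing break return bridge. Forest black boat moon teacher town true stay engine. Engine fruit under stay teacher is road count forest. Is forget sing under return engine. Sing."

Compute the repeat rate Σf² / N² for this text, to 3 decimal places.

0.063

Frequencies: sing:3, engine:3, return:2, forest:2, teacher:2, stay:2, under:2, is:2, break:1, bridge:1, black:1, boat:1, moon:1, town:1, true:1, fruit:1, road:1, count:1, forget:1
Σf² = 53; N² = 841
Repeat rate = 53 / 841 = 0.063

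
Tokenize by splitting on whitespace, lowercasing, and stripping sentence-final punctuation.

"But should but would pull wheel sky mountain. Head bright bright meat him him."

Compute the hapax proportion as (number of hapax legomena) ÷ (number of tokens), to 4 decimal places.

0.5714

Frequencies: but:2, bright:2, him:2, should:1, would:1, pull:1, wheel:1, sky:1, mountain:1, head:1, meat:1
Hapax count = 8; token count = 14.
Ratio = 8 / 14 = 0.5714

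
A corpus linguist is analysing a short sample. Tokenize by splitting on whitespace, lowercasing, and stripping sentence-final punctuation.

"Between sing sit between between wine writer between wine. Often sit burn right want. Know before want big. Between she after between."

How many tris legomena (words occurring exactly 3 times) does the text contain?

Frequencies: between:6, sit:2, wine:2, want:2, sing:1, writer:1, often:1, burn:1, right:1, know:1, before:1, big:1, she:1, after:1
Words with frequency 3: (none)

0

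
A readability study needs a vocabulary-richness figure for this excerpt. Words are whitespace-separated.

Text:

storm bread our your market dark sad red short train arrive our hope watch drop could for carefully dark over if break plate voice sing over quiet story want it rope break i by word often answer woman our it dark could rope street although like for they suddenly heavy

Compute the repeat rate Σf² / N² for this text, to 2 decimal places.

Frequencies: our:3, dark:3, could:2, for:2, over:2, break:2, it:2, rope:2, storm:1, bread:1, your:1, market:1, sad:1, red:1, short:1, train:1, arrive:1, hope:1, watch:1, drop:1, … (20 more, each freq 1)
Σf² = 74; N² = 2500
Repeat rate = 74 / 2500 = 0.03

0.03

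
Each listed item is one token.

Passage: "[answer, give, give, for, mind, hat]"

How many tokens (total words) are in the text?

6

Tokens: answer, give, give, for, mind, hat
N = 6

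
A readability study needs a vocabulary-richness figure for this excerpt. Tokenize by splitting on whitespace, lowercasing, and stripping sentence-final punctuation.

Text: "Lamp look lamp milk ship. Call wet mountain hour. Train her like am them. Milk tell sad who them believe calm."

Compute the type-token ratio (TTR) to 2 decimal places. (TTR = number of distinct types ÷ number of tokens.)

0.86

N = 21 tokens, V = 18 types.
TTR = V / N = 18 / 21 = 0.86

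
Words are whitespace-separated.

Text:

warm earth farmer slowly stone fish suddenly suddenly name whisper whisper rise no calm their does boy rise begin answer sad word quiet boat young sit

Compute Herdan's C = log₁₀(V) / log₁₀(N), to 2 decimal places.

N = 26, V = 23.
log₁₀(V) = 1.361728, log₁₀(N) = 1.414973
C = 1.361728 / 1.414973 = 0.96

0.96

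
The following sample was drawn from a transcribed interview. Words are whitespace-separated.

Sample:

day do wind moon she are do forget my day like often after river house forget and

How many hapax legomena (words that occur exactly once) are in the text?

Frequencies: day:2, do:2, forget:2, wind:1, moon:1, she:1, are:1, my:1, like:1, often:1, after:1, river:1, house:1, and:1
Hapax (freq=1): after, and, are, house, like, moon, my, often, river, she, wind

11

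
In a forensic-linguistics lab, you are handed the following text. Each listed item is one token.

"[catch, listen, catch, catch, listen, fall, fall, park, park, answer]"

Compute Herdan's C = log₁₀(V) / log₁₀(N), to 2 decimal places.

N = 10, V = 5.
log₁₀(V) = 0.698970, log₁₀(N) = 1.000000
C = 0.698970 / 1.000000 = 0.70

0.70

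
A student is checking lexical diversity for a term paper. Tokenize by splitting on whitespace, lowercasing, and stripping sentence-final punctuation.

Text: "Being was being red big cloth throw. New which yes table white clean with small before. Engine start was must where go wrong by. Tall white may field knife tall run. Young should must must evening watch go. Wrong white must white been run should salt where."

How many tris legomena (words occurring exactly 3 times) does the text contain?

0

Frequencies: white:4, must:4, being:2, was:2, where:2, go:2, wrong:2, tall:2, run:2, should:2, red:1, big:1, cloth:1, throw:1, new:1, which:1, yes:1, table:1, clean:1, with:1, … (13 more, each freq 1)
Words with frequency 3: (none)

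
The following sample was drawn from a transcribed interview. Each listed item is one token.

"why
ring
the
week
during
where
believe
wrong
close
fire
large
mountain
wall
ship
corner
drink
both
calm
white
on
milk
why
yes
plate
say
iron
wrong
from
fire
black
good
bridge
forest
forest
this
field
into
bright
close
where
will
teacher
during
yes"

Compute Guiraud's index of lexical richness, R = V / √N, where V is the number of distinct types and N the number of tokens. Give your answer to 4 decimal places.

N = 44, V = 36.
√N = 6.633250
R = 36 / 6.633250 = 5.4272

5.4272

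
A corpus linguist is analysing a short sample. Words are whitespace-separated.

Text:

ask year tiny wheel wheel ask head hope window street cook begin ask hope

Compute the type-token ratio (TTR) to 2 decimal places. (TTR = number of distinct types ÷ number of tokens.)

0.71

N = 14 tokens, V = 10 types.
TTR = V / N = 10 / 14 = 0.71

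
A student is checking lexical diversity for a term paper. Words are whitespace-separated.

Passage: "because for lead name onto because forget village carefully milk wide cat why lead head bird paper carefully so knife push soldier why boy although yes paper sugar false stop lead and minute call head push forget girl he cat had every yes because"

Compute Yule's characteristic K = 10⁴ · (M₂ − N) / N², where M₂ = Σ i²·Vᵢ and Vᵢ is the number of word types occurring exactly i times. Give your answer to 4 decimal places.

Frequencies: because:3, lead:3, forget:2, carefully:2, cat:2, why:2, head:2, paper:2, push:2, yes:2, for:1, name:1, onto:1, village:1, milk:1, wide:1, bird:1, so:1, knife:1, soldier:1, … (12 more, each freq 1)
N = 44. Frequency spectrum: V_1=22, V_2=8, V_3=2
M₂ = 1²·22 + 2²·8 + 3²·2 = 72
K = 10000 × (72 − 44) / 44² = 144.6281

144.6281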